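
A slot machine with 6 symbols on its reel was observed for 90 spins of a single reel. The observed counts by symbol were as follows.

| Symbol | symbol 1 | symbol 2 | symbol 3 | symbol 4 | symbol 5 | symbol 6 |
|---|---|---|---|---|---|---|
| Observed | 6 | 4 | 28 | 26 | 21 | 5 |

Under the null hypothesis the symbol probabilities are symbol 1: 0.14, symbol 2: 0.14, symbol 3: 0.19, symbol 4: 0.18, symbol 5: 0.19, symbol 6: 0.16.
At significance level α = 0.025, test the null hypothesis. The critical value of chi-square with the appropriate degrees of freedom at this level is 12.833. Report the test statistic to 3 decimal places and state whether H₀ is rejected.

Expected counts E_i = n·p_i: 90×0.14 = 12.6, 90×0.14 = 12.6, 90×0.19 = 17.1, 90×0.18 = 16.2, 90×0.19 = 17.1, 90×0.16 = 14.4.
χ² = (6−12.6)²/12.6 + (4−12.6)²/12.6 + (28−17.1)²/17.1 + (26−16.2)²/16.2 + (21−17.1)²/17.1 + (5−14.4)²/14.4
   = 3.4571 + 5.8698 + 6.9480 + 5.9284 + 0.8895 + 6.1361
Sum = 29.229
df = 5. Since 29.229 > 12.833, we reject H₀.

29.229; reject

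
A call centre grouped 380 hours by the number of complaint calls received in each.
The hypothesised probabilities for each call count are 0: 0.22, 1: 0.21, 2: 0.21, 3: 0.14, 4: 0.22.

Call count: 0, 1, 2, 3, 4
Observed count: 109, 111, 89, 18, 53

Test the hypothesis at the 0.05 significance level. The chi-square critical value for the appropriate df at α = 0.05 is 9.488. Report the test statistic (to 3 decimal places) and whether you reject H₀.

55.467; reject

Expected counts E_i = n·p_i: 380×0.22 = 83.6, 380×0.21 = 79.8, 380×0.21 = 79.8, 380×0.14 = 53.2, 380×0.22 = 83.6.
0: (109 − 83.6)²/83.6 = 645.16/83.6 = 7.7172
1: (111 − 79.8)²/79.8 = 973.44/79.8 = 12.1985
2: (89 − 79.8)²/79.8 = 84.64/79.8 = 1.0607
3: (18 − 53.2)²/53.2 = 1239.04/53.2 = 23.2902
4: (53 − 83.6)²/83.6 = 936.36/83.6 = 11.2005
Sum = 55.467
df = 4. Since 55.467 > 9.488, we reject H₀.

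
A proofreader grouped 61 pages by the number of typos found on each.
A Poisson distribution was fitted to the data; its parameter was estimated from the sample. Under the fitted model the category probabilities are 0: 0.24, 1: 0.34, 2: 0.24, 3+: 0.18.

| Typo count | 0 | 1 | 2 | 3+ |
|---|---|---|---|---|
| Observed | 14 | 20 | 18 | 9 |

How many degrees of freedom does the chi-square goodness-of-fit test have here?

2

There are k = 4 categories and 1 parameter estimated from the data, so df = 4 − 1 − 1 = 2.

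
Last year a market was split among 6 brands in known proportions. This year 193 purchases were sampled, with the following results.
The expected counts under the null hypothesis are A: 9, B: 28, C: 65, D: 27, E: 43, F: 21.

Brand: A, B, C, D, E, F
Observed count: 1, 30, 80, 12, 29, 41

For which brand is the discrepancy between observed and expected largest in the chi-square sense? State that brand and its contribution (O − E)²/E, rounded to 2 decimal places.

cat         O        E   (O−E)²/E
A           1        9      7.111
B          30       28      0.143
C          80       65      3.462
D          12       27      8.333
E          29       43      4.558
F          41       21     19.048
The largest term is for F: 19.05.

F, 19.05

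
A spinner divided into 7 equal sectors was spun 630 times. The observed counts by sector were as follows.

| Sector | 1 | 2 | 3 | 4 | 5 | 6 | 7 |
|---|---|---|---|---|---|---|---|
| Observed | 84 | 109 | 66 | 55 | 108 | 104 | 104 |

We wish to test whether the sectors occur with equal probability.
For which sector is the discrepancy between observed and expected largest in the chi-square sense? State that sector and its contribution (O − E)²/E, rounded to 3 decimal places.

4, 13.611

Under H₀ each category has probability 1/7, so each expected count is 630/7 = 90.
1: (84 − 90)²/90 = 36/90 = 0.4000
2: (109 − 90)²/90 = 361/90 = 4.0111
3: (66 − 90)²/90 = 576/90 = 6.4000
4: (55 − 90)²/90 = 1225/90 = 13.6111
5: (108 − 90)²/90 = 324/90 = 3.6000
6: (104 − 90)²/90 = 196/90 = 2.1778
7: (104 − 90)²/90 = 196/90 = 2.1778
The largest term is for 4: 13.611.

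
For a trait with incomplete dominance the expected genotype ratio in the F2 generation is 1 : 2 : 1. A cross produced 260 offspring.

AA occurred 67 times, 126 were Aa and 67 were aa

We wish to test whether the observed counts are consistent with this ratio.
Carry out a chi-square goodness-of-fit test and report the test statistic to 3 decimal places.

Ratio total = 4. Expected counts: 260×1/4 = 65, 260×2/4 = 130, 260×1/4 = 65.
AA: (67 − 65)²/65 = 4/65 = 0.0615
Aa: (126 − 130)²/130 = 16/130 = 0.1231
aa: (67 − 65)²/65 = 4/65 = 0.0615
Sum = 0.246

0.246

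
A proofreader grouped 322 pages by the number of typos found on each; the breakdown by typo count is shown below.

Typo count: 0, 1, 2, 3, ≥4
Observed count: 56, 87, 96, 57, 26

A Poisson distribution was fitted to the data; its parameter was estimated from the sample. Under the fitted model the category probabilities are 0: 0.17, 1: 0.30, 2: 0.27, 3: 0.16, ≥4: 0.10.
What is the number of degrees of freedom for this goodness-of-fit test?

There are k = 5 categories and 1 parameter estimated from the data, so df = 5 − 1 − 1 = 3.

3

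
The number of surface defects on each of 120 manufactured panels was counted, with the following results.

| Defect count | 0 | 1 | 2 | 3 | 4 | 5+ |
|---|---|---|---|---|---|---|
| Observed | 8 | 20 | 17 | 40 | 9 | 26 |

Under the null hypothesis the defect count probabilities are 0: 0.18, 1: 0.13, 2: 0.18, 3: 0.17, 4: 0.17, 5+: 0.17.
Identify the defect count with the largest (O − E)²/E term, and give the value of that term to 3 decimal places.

3, 18.831

Expected counts E_i = n·p_i: 120×0.18 = 21.6, 120×0.13 = 15.6, 120×0.18 = 21.6, 120×0.17 = 20.4, 120×0.17 = 20.4, 120×0.17 = 20.4.
cat         O        E   (O−E)²/E
0           8     21.6     8.5630
1          20     15.6     1.2410
2          17     21.6     0.9796
3          40     20.4    18.8314
4           9     20.4     6.3706
5+         26     20.4     1.5373
The largest term is for 3: 18.831.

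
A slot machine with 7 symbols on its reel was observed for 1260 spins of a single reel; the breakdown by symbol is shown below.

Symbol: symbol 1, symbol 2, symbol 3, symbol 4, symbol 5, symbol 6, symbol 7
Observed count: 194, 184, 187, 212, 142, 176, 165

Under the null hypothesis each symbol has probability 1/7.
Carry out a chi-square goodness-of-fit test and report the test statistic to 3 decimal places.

16.500

Under H₀ each category has probability 1/7, so each expected count is 1260/7 = 180.
χ² = (194−180)²/180 + (184−180)²/180 + (187−180)²/180 + (212−180)²/180 + (142−180)²/180 + (176−180)²/180 + (165−180)²/180
   = 1.0889 + 0.0889 + 0.2722 + 5.6889 + 8.0222 + 0.0889 + 1.2500
Sum = 16.500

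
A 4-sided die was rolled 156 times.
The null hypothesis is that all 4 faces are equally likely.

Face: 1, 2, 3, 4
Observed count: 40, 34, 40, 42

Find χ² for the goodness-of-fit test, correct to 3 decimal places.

Expected count for each of the 4 categories: 156/4 = 39.
1: (40 − 39)²/39 = 1/39 = 0.0256
2: (34 − 39)²/39 = 25/39 = 0.6410
3: (40 − 39)²/39 = 1/39 = 0.0256
4: (42 − 39)²/39 = 9/39 = 0.2308
Sum = 0.923

0.923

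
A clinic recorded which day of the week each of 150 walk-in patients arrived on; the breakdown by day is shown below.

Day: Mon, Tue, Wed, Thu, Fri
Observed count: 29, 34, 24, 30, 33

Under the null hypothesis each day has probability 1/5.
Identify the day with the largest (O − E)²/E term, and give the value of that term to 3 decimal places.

Wed, 1.200

Expected count for each of the 5 categories: 150/5 = 30.
Mon: (29 − 30)²/30 = 1/30 = 0.0333
Tue: (34 − 30)²/30 = 16/30 = 0.5333
Wed: (24 − 30)²/30 = 36/30 = 1.2000
Thu: (30 − 30)²/30 = 0/30 = 0.0000
Fri: (33 − 30)²/30 = 9/30 = 0.3000
The largest term is for Wed: 1.200.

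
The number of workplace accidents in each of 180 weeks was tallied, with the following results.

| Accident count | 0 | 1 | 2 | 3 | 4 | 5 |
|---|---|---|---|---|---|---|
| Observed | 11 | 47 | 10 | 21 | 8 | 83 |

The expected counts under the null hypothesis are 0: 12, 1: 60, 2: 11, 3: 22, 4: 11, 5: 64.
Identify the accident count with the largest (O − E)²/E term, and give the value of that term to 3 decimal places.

0: (11 − 12)²/12 = 1/12 = 0.0833
1: (47 − 60)²/60 = 169/60 = 2.8167
2: (10 − 11)²/11 = 1/11 = 0.0909
3: (21 − 22)²/22 = 1/22 = 0.0455
4: (8 − 11)²/11 = 9/11 = 0.8182
5: (83 − 64)²/64 = 361/64 = 5.6406
The largest term is for 5: 5.641.

5, 5.641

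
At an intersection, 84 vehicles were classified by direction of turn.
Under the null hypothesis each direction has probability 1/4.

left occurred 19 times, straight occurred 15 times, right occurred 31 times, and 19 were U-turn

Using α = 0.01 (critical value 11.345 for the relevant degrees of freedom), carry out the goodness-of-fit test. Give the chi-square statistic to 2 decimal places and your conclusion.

6.86; do not reject

Under H₀ each category has probability 1/4, so each expected count is 84/4 = 21.
left: (19 − 21)²/21 = 4/21 = 0.190
straight: (15 − 21)²/21 = 36/21 = 1.714
right: (31 − 21)²/21 = 100/21 = 4.762
U-turn: (19 − 21)²/21 = 4/21 = 0.190
Sum = 6.86
df = 3. Since 6.86 < 11.345, we do not reject H₀.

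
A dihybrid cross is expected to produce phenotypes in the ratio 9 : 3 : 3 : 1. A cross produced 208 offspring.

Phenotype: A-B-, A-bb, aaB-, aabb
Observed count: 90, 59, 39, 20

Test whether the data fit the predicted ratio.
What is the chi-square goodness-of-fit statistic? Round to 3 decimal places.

Ratio total = 16. Expected counts: 208×9/16 = 117, 208×3/16 = 39, 208×3/16 = 39, 208×1/16 = 13.
cat         O        E   (O−E)²/E
A-B-       90      117     6.2308
A-bb       59       39    10.2564
aaB-       39       39     0.0000
aabb       20       13     3.7692
Sum = 20.256

20.256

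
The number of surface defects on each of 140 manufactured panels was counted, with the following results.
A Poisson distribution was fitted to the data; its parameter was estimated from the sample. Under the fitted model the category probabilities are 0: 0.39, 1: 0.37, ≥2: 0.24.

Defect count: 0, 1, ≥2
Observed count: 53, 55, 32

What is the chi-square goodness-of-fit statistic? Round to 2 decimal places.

0.32

Expected counts E_i = n·p_i: 140×0.39 = 54.6, 140×0.37 = 51.8, 140×0.24 = 33.6.
cat         O        E   (O−E)²/E
0          53     54.6      0.047
1          55     51.8      0.198
≥2         32     33.6      0.076
Sum = 0.32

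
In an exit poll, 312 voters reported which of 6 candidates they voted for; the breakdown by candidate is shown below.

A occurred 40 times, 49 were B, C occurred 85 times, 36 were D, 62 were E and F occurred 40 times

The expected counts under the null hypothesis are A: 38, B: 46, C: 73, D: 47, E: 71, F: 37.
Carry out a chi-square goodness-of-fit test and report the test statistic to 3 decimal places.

χ² = (40−38)²/38 + (49−46)²/46 + (85−73)²/73 + (36−47)²/47 + (62−71)²/71 + (40−37)²/37
   = 0.1053 + 0.1957 + 1.9726 + 2.5745 + 1.1408 + 0.2432
Sum = 6.232

6.232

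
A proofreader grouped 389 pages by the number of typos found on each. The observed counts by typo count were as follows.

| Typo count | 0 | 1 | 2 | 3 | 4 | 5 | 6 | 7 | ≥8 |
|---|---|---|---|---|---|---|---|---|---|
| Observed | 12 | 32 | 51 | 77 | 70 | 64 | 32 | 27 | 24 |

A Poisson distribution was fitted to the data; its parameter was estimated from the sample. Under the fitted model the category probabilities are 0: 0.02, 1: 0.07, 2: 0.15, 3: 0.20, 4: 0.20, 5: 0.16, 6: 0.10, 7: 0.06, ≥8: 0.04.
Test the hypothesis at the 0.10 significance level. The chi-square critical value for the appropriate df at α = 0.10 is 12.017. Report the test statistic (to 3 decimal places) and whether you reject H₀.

11.266; do not reject

Expected counts E_i = n·p_i: 389×0.02 = 7.78, 389×0.07 = 27.23, 389×0.15 = 58.35, 389×0.20 = 77.8, 389×0.20 = 77.8, 389×0.16 = 62.24, 389×0.10 = 38.9, 389×0.06 = 23.34, 389×0.04 = 15.56.
cat         O        E   (O−E)²/E
0          12     7.78     2.2890
1          32    27.23     0.8356
2          51    58.35     0.9258
3          77     77.8     0.0082
4          70     77.8     0.7820
5          64    62.24     0.0498
6          32     38.9     1.2239
7          27    23.34     0.5739
≥8         24    15.56     4.5780
Sum = 11.266
df = 7. Since 11.266 < 12.017, we do not reject H₀.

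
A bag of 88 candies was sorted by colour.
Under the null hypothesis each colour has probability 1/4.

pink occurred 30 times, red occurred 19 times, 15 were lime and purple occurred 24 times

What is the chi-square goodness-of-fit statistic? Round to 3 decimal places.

Under H₀ each category has probability 1/4, so each expected count is 88/4 = 22.
χ² = (30−22)²/22 + (19−22)²/22 + (15−22)²/22 + (24−22)²/22
   = 2.9091 + 0.4091 + 2.2273 + 0.1818
Sum = 5.727

5.727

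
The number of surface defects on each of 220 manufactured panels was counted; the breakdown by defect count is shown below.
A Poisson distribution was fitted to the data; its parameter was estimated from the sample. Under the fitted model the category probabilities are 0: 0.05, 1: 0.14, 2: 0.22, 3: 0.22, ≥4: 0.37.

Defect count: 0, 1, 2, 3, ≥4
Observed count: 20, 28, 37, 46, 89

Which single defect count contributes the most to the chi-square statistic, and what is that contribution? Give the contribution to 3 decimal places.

Expected counts E_i = n·p_i: 220×0.05 = 11, 220×0.14 = 30.8, 220×0.22 = 48.4, 220×0.22 = 48.4, 220×0.37 = 81.4.
cat         O        E   (O−E)²/E
0          20       11     7.3636
1          28     30.8     0.2545
2          37     48.4     2.6851
3          46     48.4     0.1190
≥4         89     81.4     0.7096
The largest term is for 0: 7.364.

0, 7.364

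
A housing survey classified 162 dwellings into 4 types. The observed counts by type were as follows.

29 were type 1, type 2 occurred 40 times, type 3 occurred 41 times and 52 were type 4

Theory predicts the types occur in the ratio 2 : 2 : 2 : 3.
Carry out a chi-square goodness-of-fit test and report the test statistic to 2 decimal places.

Ratio total = 9. Expected counts: 162×2/9 = 36, 162×2/9 = 36, 162×2/9 = 36, 162×3/9 = 54.
type 1: (29 − 36)²/36 = 49/36 = 1.361
type 2: (40 − 36)²/36 = 16/36 = 0.444
type 3: (41 − 36)²/36 = 25/36 = 0.694
type 4: (52 − 54)²/54 = 4/54 = 0.074
Sum = 2.57

2.57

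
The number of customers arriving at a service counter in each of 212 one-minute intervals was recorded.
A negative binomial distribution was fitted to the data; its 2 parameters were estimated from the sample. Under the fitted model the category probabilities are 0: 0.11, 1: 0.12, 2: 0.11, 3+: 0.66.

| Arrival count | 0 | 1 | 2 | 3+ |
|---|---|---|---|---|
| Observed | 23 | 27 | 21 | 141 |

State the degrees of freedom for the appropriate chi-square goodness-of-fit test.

There are k = 4 categories and 2 parameters estimated from the data, so df = 4 − 1 − 2 = 1.

1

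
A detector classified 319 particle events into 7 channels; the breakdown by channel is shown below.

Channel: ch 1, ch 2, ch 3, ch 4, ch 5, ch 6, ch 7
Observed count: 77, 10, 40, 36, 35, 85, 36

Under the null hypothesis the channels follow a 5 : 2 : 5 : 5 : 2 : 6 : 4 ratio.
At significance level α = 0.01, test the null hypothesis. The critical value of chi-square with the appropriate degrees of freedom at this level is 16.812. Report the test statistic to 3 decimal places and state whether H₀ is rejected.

Ratio total = 29. Expected counts: 319×5/29 = 55, 319×2/29 = 22, 319×5/29 = 55, 319×5/29 = 55, 319×2/29 = 22, 319×6/29 = 66, 319×4/29 = 44.
χ² = (77−55)²/55 + (10−22)²/22 + (40−55)²/55 + (36−55)²/55 + (35−22)²/22 + (85−66)²/66 + (36−44)²/44
   = 8.8000 + 6.5455 + 4.0909 + 6.5636 + 7.6818 + 5.4697 + 1.4545
Sum = 40.606
df = 6. Since 40.606 > 16.812, we reject H₀.

40.606; reject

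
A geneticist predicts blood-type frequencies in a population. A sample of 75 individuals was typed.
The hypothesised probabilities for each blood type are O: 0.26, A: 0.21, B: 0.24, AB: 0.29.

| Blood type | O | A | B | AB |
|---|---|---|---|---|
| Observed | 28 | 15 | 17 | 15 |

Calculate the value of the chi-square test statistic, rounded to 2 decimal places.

Expected counts E_i = n·p_i: 75×0.26 = 19.5, 75×0.21 = 15.75, 75×0.24 = 18, 75×0.29 = 21.75.
χ² = (28−19.5)²/19.5 + (15−15.75)²/15.75 + (17−18)²/18 + (15−21.75)²/21.75
   = 3.705 + 0.036 + 0.056 + 2.095
Sum = 5.89

5.89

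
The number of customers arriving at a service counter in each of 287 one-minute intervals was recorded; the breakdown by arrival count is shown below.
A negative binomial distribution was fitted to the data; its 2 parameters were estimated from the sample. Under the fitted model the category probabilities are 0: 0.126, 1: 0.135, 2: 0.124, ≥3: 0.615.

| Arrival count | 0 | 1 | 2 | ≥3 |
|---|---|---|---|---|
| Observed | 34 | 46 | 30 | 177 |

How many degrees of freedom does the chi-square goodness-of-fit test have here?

1

There are k = 4 categories and 2 parameters estimated from the data, so df = 4 − 1 − 2 = 1.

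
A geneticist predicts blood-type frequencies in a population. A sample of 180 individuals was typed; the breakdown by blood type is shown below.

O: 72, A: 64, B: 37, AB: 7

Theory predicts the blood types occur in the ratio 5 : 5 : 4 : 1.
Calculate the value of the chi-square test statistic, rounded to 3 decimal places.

7.271

Ratio total = 15. Expected counts: 180×5/15 = 60, 180×5/15 = 60, 180×4/15 = 48, 180×1/15 = 12.
cat         O        E   (O−E)²/E
O          72       60     2.4000
A          64       60     0.2667
B          37       48     2.5208
AB          7       12     2.0833
Sum = 7.271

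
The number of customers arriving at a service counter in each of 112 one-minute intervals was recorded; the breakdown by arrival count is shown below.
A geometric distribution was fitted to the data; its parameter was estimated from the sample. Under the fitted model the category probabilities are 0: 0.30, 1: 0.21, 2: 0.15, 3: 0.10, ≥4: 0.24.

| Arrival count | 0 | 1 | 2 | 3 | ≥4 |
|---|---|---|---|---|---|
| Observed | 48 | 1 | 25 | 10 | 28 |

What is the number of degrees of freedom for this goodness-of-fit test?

3

There are k = 5 categories and 1 parameter estimated from the data, so df = 5 − 1 − 1 = 3.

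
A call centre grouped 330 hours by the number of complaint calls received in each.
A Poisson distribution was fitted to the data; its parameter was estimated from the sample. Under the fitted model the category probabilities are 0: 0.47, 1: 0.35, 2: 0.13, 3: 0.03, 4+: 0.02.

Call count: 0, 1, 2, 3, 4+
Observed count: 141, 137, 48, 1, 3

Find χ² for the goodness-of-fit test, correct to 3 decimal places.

Expected counts E_i = n·p_i: 330×0.47 = 155.1, 330×0.35 = 115.5, 330×0.13 = 42.9, 330×0.03 = 9.9, 330×0.02 = 6.6.
χ² = (141−155.1)²/155.1 + (137−115.5)²/115.5 + (48−42.9)²/42.9 + (1−9.9)²/9.9 + (3−6.6)²/6.6
   = 1.2818 + 4.0022 + 0.6063 + 8.0010 + 1.9636
Sum = 15.855

15.855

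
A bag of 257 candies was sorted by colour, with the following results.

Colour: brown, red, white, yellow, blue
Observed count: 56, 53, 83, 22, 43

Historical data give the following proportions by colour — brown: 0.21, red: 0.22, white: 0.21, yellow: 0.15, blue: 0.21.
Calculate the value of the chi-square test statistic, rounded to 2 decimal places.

Expected counts E_i = n·p_i: 257×0.21 = 53.97, 257×0.22 = 56.54, 257×0.21 = 53.97, 257×0.15 = 38.55, 257×0.21 = 53.97.
cat         O        E   (O−E)²/E
brown      56    53.97      0.076
red        53    56.54      0.222
white      83    53.97     15.615
yellow     22    38.55      7.105
blue       43    53.97      2.230
Sum = 25.25

25.25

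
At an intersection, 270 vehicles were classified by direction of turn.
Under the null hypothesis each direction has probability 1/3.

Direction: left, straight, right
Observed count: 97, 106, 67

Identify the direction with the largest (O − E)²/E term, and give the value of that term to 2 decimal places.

Expected count for each of the 3 categories: 270/3 = 90.
cat           O        E   (O−E)²/E
left         97       90      0.544
straight    106       90      2.844
right        67       90      5.878
The largest term is for right: 5.88.

right, 5.88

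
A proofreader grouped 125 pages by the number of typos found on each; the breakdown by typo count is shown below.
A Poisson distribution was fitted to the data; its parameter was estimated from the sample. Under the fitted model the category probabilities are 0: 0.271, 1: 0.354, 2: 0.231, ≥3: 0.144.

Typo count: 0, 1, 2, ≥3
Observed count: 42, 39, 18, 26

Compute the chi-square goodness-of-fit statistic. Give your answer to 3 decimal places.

10.223

Expected counts E_i = n·p_i: 125×0.271 = 33.875, 125×0.354 = 44.25, 125×0.231 = 28.875, 125×0.144 = 18.
0: (42 − 33.875)²/33.875 = 66.015625/33.875 = 1.9488
1: (39 − 44.25)²/44.25 = 27.5625/44.25 = 0.6229
2: (18 − 28.875)²/28.875 = 118.265625/28.875 = 4.0958
≥3: (26 − 18)²/18 = 64/18 = 3.5556
Sum = 10.223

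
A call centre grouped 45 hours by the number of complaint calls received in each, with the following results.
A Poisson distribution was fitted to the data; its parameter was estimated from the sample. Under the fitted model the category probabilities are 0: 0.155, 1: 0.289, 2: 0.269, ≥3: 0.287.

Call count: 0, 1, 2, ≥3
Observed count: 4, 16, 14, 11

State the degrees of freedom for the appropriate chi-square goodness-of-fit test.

2

There are k = 4 categories and 1 parameter estimated from the data, so df = 4 − 1 − 1 = 2.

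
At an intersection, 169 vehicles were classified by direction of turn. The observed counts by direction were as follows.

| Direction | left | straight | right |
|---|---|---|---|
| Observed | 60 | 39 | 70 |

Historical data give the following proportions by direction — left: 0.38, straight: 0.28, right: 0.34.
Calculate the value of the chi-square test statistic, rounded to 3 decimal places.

4.477

Expected counts E_i = n·p_i: 169×0.38 = 64.22, 169×0.28 = 47.32, 169×0.34 = 57.46.
χ² = (60−64.22)²/64.22 + (39−47.32)²/47.32 + (70−57.46)²/57.46
   = 0.2773 + 1.4629 + 2.7367
Sum = 4.477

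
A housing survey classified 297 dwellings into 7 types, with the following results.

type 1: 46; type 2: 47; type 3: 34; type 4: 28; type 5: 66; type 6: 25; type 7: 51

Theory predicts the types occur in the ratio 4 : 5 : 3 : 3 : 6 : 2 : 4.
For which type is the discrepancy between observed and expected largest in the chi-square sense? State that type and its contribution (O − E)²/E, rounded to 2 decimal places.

type 2, 1.16

Ratio total = 27. Expected counts: 297×4/27 = 44, 297×5/27 = 55, 297×3/27 = 33, 297×3/27 = 33, 297×6/27 = 66, 297×2/27 = 22, 297×4/27 = 44.
type 1: (46 − 44)²/44 = 4/44 = 0.091
type 2: (47 − 55)²/55 = 64/55 = 1.164
type 3: (34 − 33)²/33 = 1/33 = 0.030
type 4: (28 − 33)²/33 = 25/33 = 0.758
type 5: (66 − 66)²/66 = 0/66 = 0.000
type 6: (25 − 22)²/22 = 9/22 = 0.409
type 7: (51 − 44)²/44 = 49/44 = 1.114
The largest term is for type 2: 1.16.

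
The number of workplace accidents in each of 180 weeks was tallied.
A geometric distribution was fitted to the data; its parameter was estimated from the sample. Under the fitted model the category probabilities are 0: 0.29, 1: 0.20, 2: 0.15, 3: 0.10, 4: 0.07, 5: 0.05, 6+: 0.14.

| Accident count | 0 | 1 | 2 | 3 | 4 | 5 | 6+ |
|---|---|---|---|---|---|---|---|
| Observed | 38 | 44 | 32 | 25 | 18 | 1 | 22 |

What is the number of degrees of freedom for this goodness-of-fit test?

5

There are k = 7 categories and 1 parameter estimated from the data, so df = 7 − 1 − 1 = 5.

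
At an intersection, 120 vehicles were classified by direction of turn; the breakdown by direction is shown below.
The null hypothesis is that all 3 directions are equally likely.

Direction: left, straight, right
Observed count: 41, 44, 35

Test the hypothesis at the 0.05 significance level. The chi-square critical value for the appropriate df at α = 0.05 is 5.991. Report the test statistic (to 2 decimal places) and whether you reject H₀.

Expected count for each of the 3 categories: 120/3 = 40.
χ² = (41−40)²/40 + (44−40)²/40 + (35−40)²/40
   = 0.025 + 0.400 + 0.625
Sum = 1.05
df = 2. Since 1.05 < 5.991, we do not reject H₀.

1.05; do not reject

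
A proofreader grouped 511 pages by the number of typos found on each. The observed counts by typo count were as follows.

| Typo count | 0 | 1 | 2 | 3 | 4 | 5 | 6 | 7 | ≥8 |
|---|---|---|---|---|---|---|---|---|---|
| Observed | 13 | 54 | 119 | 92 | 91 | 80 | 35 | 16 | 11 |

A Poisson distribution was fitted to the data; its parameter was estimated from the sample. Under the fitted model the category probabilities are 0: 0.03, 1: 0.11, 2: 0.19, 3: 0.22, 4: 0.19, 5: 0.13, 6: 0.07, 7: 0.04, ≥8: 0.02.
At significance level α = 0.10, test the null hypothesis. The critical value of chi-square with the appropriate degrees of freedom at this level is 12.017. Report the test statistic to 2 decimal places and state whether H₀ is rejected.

Expected counts E_i = n·p_i: 511×0.03 = 15.33, 511×0.11 = 56.21, 511×0.19 = 97.09, 511×0.22 = 112.42, 511×0.19 = 97.09, 511×0.13 = 66.43, 511×0.07 = 35.77, 511×0.04 = 20.44, 511×0.02 = 10.22.
χ² = (13−15.33)²/15.33 + (54−56.21)²/56.21 + (119−97.09)²/97.09 + (92−112.42)²/112.42 + (91−97.09)²/97.09 + (80−66.43)²/66.43 + (35−35.77)²/35.77 + (16−20.44)²/20.44 + (11−10.22)²/10.22
   = 0.354 + 0.087 + 4.944 + 3.709 + 0.382 + 2.772 + 0.017 + 0.964 + 0.060
Sum = 13.29
df = 7. Since 13.29 > 12.017, we reject H₀.

13.29; reject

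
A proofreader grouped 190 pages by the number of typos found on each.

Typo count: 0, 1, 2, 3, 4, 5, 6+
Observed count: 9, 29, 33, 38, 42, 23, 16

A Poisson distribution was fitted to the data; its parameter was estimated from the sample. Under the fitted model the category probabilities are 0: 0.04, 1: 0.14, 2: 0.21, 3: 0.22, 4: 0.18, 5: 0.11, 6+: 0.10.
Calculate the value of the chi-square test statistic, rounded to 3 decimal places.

4.477

Expected counts E_i = n·p_i: 190×0.04 = 7.6, 190×0.14 = 26.6, 190×0.21 = 39.9, 190×0.22 = 41.8, 190×0.18 = 34.2, 190×0.11 = 20.9, 190×0.10 = 19.
cat         O        E   (O−E)²/E
0           9      7.6     0.2579
1          29     26.6     0.2165
2          33     39.9     1.1932
3          38     41.8     0.3455
4          42     34.2     1.7789
5          23     20.9     0.2110
6+         16       19     0.4737
Sum = 4.477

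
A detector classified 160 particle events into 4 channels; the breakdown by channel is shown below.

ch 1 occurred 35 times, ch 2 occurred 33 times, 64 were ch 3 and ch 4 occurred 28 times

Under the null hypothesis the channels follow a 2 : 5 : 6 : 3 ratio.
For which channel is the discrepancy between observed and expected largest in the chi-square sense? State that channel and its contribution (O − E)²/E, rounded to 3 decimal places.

ch 1, 11.250

Ratio total = 16. Expected counts: 160×2/16 = 20, 160×5/16 = 50, 160×6/16 = 60, 160×3/16 = 30.
cat         O        E   (O−E)²/E
ch 1       35       20    11.2500
ch 2       33       50     5.7800
ch 3       64       60     0.2667
ch 4       28       30     0.1333
The largest term is for ch 1: 11.250.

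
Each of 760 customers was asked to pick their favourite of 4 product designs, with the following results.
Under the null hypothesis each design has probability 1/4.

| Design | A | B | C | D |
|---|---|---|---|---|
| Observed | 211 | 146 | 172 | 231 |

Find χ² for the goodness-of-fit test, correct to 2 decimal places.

Under H₀ each category has probability 1/4, so each expected count is 760/4 = 190.
A: (211 − 190)²/190 = 441/190 = 2.321
B: (146 − 190)²/190 = 1936/190 = 10.189
C: (172 − 190)²/190 = 324/190 = 1.705
D: (231 − 190)²/190 = 1681/190 = 8.847
Sum = 23.06

23.06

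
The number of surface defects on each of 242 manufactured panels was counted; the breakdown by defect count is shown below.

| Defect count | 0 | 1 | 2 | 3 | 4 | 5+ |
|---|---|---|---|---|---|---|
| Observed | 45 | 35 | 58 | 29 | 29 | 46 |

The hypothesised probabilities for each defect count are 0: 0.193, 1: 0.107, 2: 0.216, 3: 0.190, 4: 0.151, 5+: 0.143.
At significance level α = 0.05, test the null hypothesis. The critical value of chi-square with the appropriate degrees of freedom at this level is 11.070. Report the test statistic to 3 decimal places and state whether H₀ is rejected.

15.471; reject

Expected counts E_i = n·p_i: 242×0.193 = 46.706, 242×0.107 = 25.894, 242×0.216 = 52.272, 242×0.190 = 45.98, 242×0.151 = 36.542, 242×0.143 = 34.606.
0: (45 − 46.706)²/46.706 = 2.910436/46.706 = 0.0623
1: (35 − 25.894)²/25.894 = 82.919236/25.894 = 3.2023
2: (58 − 52.272)²/52.272 = 32.809984/52.272 = 0.6277
3: (29 − 45.98)²/45.98 = 288.3204/45.98 = 6.2706
4: (29 − 36.542)²/36.542 = 56.881764/36.542 = 1.5566
5+: (46 − 34.606)²/34.606 = 129.823236/34.606 = 3.7515
Sum = 15.471
df = 5. Since 15.471 > 11.070, we reject H₀.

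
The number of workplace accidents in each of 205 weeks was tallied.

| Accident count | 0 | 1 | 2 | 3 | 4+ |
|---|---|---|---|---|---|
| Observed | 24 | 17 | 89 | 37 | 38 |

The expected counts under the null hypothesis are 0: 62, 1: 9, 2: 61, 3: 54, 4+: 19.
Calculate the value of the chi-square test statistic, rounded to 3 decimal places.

χ² = (24−62)²/62 + (17−9)²/9 + (89−61)²/61 + (37−54)²/54 + (38−19)²/19
   = 23.2903 + 7.1111 + 12.8525 + 5.3519 + 19.0000
Sum = 67.606

67.606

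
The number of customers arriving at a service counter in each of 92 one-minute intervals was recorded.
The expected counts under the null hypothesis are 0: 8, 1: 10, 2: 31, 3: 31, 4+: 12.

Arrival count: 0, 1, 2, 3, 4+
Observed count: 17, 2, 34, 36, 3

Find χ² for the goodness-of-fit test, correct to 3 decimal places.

cat         O        E   (O−E)²/E
0          17        8    10.1250
1           2       10     6.4000
2          34       31     0.2903
3          36       31     0.8065
4+          3       12     6.7500
Sum = 24.372

24.372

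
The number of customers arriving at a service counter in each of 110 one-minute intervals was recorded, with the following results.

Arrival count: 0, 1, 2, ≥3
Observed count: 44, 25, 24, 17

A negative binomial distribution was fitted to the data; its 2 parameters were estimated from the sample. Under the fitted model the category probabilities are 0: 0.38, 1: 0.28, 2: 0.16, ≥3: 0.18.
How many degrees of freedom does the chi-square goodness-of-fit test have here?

There are k = 4 categories and 2 parameters estimated from the data, so df = 4 − 1 − 2 = 1.

1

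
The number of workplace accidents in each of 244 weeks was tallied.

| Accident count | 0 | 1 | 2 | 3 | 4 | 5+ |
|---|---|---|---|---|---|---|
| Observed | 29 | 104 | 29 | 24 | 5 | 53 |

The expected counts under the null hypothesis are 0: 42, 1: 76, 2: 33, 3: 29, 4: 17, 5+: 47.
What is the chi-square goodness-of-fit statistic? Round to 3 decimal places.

χ² = (29−42)²/42 + (104−76)²/76 + (29−33)²/33 + (24−29)²/29 + (5−17)²/17 + (53−47)²/47
   = 4.0238 + 10.3158 + 0.4848 + 0.8621 + 8.4706 + 0.7660
Sum = 24.923

24.923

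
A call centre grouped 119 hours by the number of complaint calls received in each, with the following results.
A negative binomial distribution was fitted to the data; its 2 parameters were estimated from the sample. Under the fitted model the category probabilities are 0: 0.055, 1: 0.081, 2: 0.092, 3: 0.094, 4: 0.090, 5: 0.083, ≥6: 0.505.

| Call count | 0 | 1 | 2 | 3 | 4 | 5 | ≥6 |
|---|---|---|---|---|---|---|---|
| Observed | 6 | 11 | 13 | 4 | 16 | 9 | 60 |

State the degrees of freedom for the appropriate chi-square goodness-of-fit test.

There are k = 7 categories and 2 parameters estimated from the data, so df = 7 − 1 − 2 = 4.

4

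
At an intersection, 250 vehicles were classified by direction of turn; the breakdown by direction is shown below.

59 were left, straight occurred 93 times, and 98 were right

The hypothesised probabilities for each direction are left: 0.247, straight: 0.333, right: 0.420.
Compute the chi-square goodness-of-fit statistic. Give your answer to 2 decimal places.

1.73

Expected counts E_i = n·p_i: 250×0.247 = 61.75, 250×0.333 = 83.25, 250×0.420 = 105.
left: (59 − 61.75)²/61.75 = 7.5625/61.75 = 0.122
straight: (93 − 83.25)²/83.25 = 95.0625/83.25 = 1.142
right: (98 − 105)²/105 = 49/105 = 0.467
Sum = 1.73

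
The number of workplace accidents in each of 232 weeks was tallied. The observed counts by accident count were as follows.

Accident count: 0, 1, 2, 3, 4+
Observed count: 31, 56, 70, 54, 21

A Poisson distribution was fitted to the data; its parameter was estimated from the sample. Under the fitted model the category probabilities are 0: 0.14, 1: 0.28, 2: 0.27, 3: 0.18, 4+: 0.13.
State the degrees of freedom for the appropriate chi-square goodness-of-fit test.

There are k = 5 categories and 1 parameter estimated from the data, so df = 5 − 1 − 1 = 3.

3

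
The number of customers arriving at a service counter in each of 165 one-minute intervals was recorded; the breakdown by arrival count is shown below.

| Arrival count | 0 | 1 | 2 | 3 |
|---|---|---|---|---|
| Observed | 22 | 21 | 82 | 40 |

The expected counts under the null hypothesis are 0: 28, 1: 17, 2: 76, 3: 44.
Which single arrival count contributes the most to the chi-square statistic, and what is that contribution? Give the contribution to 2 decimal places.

0, 1.29

0: (22 − 28)²/28 = 36/28 = 1.286
1: (21 − 17)²/17 = 16/17 = 0.941
2: (82 − 76)²/76 = 36/76 = 0.474
3: (40 − 44)²/44 = 16/44 = 0.364
The largest term is for 0: 1.29.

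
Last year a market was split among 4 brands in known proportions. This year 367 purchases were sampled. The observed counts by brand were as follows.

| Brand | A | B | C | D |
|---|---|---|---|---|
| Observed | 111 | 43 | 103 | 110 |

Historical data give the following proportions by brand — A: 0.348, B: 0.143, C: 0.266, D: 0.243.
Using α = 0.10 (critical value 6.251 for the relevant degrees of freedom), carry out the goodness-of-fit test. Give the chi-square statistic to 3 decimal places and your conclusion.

Expected counts E_i = n·p_i: 367×0.348 = 127.716, 367×0.143 = 52.481, 367×0.266 = 97.622, 367×0.243 = 89.181.
A: (111 − 127.716)²/127.716 = 279.424656/127.716 = 2.1879
B: (43 − 52.481)²/52.481 = 89.889361/52.481 = 1.7128
C: (103 − 97.622)²/97.622 = 28.922884/97.622 = 0.2963
D: (110 − 89.181)²/89.181 = 433.430761/89.181 = 4.8601
Sum = 9.057
df = 3. Since 9.057 > 6.251, we reject H₀.

9.057; reject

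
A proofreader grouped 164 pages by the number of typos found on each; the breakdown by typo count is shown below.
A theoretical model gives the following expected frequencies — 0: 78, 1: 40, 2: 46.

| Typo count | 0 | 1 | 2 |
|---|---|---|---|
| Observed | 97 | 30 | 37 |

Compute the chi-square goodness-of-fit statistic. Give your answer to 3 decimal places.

cat         O        E   (O−E)²/E
0          97       78     4.6282
1          30       40     2.5000
2          37       46     1.7609
Sum = 8.889

8.889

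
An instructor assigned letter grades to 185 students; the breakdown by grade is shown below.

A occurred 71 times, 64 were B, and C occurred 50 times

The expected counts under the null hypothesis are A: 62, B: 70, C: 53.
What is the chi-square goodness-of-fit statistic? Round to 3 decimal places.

1.991

A: (71 − 62)²/62 = 81/62 = 1.3065
B: (64 − 70)²/70 = 36/70 = 0.5143
C: (50 − 53)²/53 = 9/53 = 0.1698
Sum = 1.991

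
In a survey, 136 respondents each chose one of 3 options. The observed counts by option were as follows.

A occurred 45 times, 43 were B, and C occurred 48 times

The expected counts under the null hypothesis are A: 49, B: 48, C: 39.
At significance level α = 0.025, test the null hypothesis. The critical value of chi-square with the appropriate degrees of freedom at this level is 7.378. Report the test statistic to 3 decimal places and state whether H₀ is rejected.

A: (45 − 49)²/49 = 16/49 = 0.3265
B: (43 − 48)²/48 = 25/48 = 0.5208
C: (48 − 39)²/39 = 81/39 = 2.0769
Sum = 2.924
df = 2. Since 2.924 < 7.378, we do not reject H₀.

2.924; do not reject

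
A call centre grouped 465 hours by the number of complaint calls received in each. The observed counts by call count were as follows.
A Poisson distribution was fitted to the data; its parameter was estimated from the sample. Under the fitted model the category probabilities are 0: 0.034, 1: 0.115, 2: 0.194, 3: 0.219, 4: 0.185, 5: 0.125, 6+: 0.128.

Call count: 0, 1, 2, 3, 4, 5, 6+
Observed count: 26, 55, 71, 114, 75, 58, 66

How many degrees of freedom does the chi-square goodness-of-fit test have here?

5

There are k = 7 categories and 1 parameter estimated from the data, so df = 7 − 1 − 1 = 5.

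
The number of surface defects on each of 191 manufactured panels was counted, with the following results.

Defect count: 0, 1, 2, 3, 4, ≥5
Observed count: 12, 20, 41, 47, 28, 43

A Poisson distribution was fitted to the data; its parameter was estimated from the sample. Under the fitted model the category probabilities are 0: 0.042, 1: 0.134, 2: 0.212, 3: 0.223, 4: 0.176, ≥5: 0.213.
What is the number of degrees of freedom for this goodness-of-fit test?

4

There are k = 6 categories and 1 parameter estimated from the data, so df = 6 − 1 − 1 = 4.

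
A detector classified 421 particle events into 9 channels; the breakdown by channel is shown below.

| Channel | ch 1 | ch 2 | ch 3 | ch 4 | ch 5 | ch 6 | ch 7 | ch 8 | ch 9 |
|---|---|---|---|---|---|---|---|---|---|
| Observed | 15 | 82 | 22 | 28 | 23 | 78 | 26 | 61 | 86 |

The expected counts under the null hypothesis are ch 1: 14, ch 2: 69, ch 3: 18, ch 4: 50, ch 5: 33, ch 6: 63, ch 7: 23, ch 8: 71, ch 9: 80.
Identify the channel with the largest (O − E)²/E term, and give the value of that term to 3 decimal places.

ch 4, 9.680

χ² = (15−14)²/14 + (82−69)²/69 + (22−18)²/18 + (28−50)²/50 + (23−33)²/33 + (78−63)²/63 + (26−23)²/23 + (61−71)²/71 + (86−80)²/80
   = 0.0714 + 2.4493 + 0.8889 + 9.6800 + 3.0303 + 3.5714 + 0.3913 + 1.4085 + 0.4500
The largest term is for ch 4: 9.680.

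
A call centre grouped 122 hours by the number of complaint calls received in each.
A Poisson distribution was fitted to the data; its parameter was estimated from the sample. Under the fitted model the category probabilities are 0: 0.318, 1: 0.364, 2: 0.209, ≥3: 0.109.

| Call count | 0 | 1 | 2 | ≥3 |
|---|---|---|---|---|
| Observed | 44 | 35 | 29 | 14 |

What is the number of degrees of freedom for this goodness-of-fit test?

There are k = 4 categories and 1 parameter estimated from the data, so df = 4 − 1 − 1 = 2.

2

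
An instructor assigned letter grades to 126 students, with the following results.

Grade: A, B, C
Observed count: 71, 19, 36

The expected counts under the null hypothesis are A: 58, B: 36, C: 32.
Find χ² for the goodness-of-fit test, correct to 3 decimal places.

11.442

χ² = (71−58)²/58 + (19−36)²/36 + (36−32)²/32
   = 2.9138 + 8.0278 + 0.5000
Sum = 11.442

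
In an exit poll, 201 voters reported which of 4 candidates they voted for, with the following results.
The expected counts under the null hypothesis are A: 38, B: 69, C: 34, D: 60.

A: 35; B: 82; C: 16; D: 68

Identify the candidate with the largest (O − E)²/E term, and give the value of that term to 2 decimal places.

C, 9.53

cat         O        E   (O−E)²/E
A          35       38      0.237
B          82       69      2.449
C          16       34      9.529
D          68       60      1.067
The largest term is for C: 9.53.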